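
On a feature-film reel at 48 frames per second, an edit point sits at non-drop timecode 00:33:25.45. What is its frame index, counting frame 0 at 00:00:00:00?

96285

Total seconds to the label: (0 × 3600 + 33 × 60 + 25) = 2005.
Frame index = 2005 × 48 + 45 = 96285.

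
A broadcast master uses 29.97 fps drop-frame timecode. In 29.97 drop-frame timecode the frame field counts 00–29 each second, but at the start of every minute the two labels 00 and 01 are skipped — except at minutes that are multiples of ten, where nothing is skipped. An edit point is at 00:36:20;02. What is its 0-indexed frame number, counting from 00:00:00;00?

Complete 10-minute blocks: 3, each 17982 frames → 53946.
Remaining 6 whole minutes in the current block: 1800 + 5 × 1798 = 10790 frames.
Within the current minute: 20 × 30 + 2 − 2 = 600 (labels ;00/;01 skipped at this minute). Total = 53946 + 10790 + 600 = 65336.

65336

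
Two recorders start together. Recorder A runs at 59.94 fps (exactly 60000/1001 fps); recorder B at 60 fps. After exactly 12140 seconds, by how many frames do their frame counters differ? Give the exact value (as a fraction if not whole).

728400/1001 frames

A emits 60000/1001 × 12140 = 728400000/1001 frames; B emits 60 × 12140 = 728400.
Difference = 728400/1001 frames (≈ 727.6723); B is ahead of A.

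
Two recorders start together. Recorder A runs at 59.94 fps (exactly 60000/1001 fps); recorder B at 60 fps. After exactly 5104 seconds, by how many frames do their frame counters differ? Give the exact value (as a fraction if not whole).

A emits 60000/1001 × 5104 = 27840000/91 frames; B emits 60 × 5104 = 306240.
Difference = 27840/91 frames (≈ 305.9341); B is ahead of A.

27840/91 frames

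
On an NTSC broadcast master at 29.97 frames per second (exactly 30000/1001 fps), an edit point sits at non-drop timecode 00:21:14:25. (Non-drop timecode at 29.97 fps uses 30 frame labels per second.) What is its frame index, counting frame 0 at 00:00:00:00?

frame 38245

Total seconds to the label: (0 × 3600 + 21 × 60 + 14) = 1274.
Frame index = 1274 × 30 + 25 = 38245.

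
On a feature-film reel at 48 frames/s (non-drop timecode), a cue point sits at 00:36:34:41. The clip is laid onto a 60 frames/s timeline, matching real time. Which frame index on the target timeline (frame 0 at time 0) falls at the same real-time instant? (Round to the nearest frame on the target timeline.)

Source frame index: (0×3600 + 36×60 + 34) × 48 + 41 = 105353.
Real time: 105353 / (48) = 105353/48 s.
Target frame: (105353/48) × (60) = 526765/4 ≈ 131691.250 → 131691.

frame 131691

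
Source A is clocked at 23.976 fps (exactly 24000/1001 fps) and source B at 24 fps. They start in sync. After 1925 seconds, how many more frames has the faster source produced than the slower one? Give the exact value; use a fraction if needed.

A emits 24000/1001 × 1925 = 600000/13 frames; B emits 24 × 1925 = 46200.
Difference = 600/13 frames (≈ 46.1538); B is ahead of A.

600/13 frames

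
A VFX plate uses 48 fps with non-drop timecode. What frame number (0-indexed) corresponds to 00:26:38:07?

Total seconds to the label: (0 × 3600 + 26 × 60 + 38) = 1598.
Frame index = 1598 × 48 + 7 = 76711.

76711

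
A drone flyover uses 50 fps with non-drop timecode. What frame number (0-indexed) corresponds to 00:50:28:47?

151447

Total seconds to the label: (0 × 3600 + 50 × 60 + 28) = 3028.
Frame index = 3028 × 50 + 47 = 151447.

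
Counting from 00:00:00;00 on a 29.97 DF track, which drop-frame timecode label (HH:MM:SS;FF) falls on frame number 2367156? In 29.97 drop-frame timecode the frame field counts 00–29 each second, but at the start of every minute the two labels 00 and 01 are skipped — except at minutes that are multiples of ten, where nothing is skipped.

21:56:24;06

Ten DF minutes hold 17982 frames, so frame 2367156 lies in block 131 (frames 2355642–2373623) with 11514 frames into that block.
The block's first minute is 1800 frames and the rest 1798 each; 11514 frames reaches minute 6, so 131 × 18 + 6 × 2 = 2370 labels have been skipped so far.
Adding those back, label number 2367156 + 2370 = 2369526 at 30 labels/s is 78984 s + 6 f = 21 h 56 min 24 s frame 6, i.e. 21:56:24;06.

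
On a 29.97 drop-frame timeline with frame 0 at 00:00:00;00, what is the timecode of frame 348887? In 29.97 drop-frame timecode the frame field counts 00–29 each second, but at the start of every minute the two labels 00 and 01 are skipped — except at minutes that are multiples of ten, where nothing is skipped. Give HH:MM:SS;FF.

Ten DF minutes hold 17982 frames, so frame 348887 lies in block 19 (frames 341658–359639) with 7229 frames into that block.
The block's first minute is 1800 frames and the rest 1798 each; 7229 frames reaches minute 4, so 19 × 18 + 4 × 2 = 350 labels have been skipped so far.
Adding those back, label number 348887 + 350 = 349237 at 30 labels/s is 11641 s + 7 f = 3 h 14 min 1 s frame 7, i.e. 03:14:01;07.

03:14:01;07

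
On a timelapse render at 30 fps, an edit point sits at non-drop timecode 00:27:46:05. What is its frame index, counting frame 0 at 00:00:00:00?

49985

Total seconds to the label: (0 × 3600 + 27 × 60 + 46) = 1666.
Frame index = 1666 × 30 + 5 = 49985.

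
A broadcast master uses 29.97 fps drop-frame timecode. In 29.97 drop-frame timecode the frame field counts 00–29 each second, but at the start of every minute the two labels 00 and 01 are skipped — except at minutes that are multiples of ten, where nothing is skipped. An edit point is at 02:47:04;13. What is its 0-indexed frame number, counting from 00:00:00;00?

300431

As if non-drop at 30 labels/s: (2 × 3600 + 47 × 60 + 4) × 30 + 13 = 300733.
Minute boundaries passed: 167; those not divisible by 10: 167 − 16 = 151; dropped labels = 2 × 151 = 302.
Actual frame index = 300733 − 302 = 300431.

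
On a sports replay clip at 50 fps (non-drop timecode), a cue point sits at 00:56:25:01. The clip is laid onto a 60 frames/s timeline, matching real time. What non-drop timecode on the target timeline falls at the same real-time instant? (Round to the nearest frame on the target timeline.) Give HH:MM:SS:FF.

Source frame index: (0×3600 + 56×60 + 25) × 50 + 1 = 169251.
Real time: 169251 / (50) = 169251/50 s.
Target frame: (169251/50) × (60) = 1015506/5 ≈ 203101.200 → 203101.
At 60 labels/s: frame 203101 → 00:56:25:01.

00:56:25:01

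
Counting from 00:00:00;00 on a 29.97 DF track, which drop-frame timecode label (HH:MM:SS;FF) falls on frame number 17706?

00:09:50;24

Ten DF minutes hold 17982 frames, so frame 17706 lies in block 0 (frames 0–17981) with 17706 frames into that block.
The block's first minute is 1800 frames and the rest 1798 each; 17706 frames reaches minute 9, so 0 × 18 + 9 × 2 = 18 labels have been skipped so far.
Adding those back, label number 17706 + 18 = 17724 at 30 labels/s is 590 s + 24 f = 0 h 9 min 50 s frame 24, i.e. 00:09:50;24.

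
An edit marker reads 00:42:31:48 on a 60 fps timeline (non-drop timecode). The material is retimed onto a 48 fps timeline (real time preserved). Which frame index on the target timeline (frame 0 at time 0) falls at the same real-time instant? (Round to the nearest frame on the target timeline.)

Source frame index: (0×3600 + 42×60 + 31) × 60 + 48 = 153108.
Real time: 153108 / (60) = 12759/5 s.
Target frame: (12759/5) × (48) = 612432/5 ≈ 122486.400 → 122486.

frame 122486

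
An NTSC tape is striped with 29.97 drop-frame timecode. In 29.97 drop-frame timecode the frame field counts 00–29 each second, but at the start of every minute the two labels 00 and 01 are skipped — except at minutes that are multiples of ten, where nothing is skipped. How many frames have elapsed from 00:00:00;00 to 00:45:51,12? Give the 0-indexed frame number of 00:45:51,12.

Complete 10-minute blocks: 4, each 17982 frames → 71928.
Remaining 5 whole minutes in the current block: 1800 + 4 × 1798 = 8992 frames.
Within the current minute: 51 × 30 + 12 − 2 = 1540 (labels ;00/;01 skipped at this minute). Total = 71928 + 8992 + 1540 = 82460.

82460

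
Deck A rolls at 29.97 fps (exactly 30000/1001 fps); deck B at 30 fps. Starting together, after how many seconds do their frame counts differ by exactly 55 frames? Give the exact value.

The gap grows by |30 − 30000/1001| = 30/1001 frames per second.
Time for a 55-frame gap: 55 ÷ (30/1001) = 11011/6 s.

11011/6 seconds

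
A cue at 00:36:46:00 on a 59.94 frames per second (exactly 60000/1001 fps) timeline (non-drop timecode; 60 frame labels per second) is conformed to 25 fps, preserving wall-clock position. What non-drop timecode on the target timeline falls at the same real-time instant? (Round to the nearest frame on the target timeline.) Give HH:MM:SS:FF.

00:36:48:05

Source frame index: (0×3600 + 36×60 + 46) × 60 + 0 = 132360.
Real time: 132360 / (60000/1001) = 1104103/500 s.
Target frame: (1104103/500) × (25) = 1104103/20 ≈ 55205.150 → 55205.
At 25 labels/s: frame 55205 → 00:36:48:05.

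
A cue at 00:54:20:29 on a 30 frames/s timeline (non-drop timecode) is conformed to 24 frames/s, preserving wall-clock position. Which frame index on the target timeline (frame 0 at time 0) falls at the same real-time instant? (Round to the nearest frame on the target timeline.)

Source frame index: (0×3600 + 54×60 + 20) × 30 + 29 = 97829.
Real time: 97829 / (30) = 97829/30 s.
Target frame: (97829/30) × (24) = 391316/5 ≈ 78263.200 → 78263.

frame 78263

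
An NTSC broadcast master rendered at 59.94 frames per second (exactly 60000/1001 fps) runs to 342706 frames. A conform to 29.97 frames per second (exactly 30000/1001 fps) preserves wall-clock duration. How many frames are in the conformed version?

171353 frames

Target frames = source frames × (target rate / source rate) = 342706 × (30000/1001)/(60000/1001) = 342706 × 1/2 = 171353.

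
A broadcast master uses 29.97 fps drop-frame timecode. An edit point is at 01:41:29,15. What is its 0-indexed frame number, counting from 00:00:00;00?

182503

As if non-drop at 30 labels/s: (1 × 3600 + 41 × 60 + 29) × 30 + 15 = 182685.
Minute boundaries passed: 101; those not divisible by 10: 101 − 10 = 91; dropped labels = 2 × 91 = 182.
Actual frame index = 182685 − 182 = 182503.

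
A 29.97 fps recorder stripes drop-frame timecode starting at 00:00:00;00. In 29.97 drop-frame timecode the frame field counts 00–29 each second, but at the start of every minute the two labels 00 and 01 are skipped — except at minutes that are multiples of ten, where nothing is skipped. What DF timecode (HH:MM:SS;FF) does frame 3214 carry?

00:01:47;06

Each 10-minute DF block holds 10 × 60 × 30 − 9 × 2 = 17982 frames. 3214 ÷ 17982 → 0 full blocks, remainder 3214.
Within the partial block the first minute is 1800 frames and each further minute 1798, so 1 further minute boundary passed. Total skipped labels = 18 × 0 + 2 × 1 = 2.
Non-drop label index = 3214 + 2 = 3216; at 30 labels/s that is 00:01:47:06, i.e. DF 00:01:47;06.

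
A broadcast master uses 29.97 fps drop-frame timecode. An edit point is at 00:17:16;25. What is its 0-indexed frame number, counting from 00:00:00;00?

Complete 10-minute blocks: 1, each 17982 frames → 17982.
Remaining 7 whole minutes in the current block: 1800 + 6 × 1798 = 12588 frames.
Within the current minute: 16 × 30 + 25 − 2 = 503 (labels ;00/;01 skipped at this minute). Total = 17982 + 12588 + 503 = 31073.

31073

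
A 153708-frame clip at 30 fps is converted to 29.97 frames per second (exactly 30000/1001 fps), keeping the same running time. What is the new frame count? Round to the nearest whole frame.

153554 frames

Frames at target rate = 153708 × (30000/1001) / (30) = 153708000/1001 ≈ 153554.446.
Nearest whole frame: 153554.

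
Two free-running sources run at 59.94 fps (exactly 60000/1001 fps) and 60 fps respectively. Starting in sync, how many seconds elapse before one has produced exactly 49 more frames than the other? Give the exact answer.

49049/60 seconds

The gap grows by |60 − 60000/1001| = 60/1001 frames per second.
Time for a 49-frame gap: 49 ÷ (60/1001) = 49049/60 s.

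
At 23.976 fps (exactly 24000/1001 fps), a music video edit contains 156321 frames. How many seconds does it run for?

6519.888375 seconds

Running time = 156321 / (24000/1001) = 6519.888375 s.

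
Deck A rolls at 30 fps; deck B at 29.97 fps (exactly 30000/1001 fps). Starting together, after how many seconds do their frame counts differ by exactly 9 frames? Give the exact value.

The gap grows by |30000/1001 − 30| = 30/1001 frames per second.
Time for a 9-frame gap: 9 ÷ (30/1001) = 300.3 s.

300.3 seconds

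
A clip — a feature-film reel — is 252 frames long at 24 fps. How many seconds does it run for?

Running time = 252 / (24) = 10.5 s.

10.5 seconds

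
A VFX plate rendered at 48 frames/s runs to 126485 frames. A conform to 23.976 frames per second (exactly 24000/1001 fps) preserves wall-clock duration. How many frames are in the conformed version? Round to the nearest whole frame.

Frames at target rate = 126485 × (24000/1001) / (48) = 63242500/1001 ≈ 63179.321.
Nearest whole frame: 63179.

63179 frames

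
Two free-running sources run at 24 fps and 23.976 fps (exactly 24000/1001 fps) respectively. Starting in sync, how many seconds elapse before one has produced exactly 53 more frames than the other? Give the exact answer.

The gap grows by |24000/1001 − 24| = 24/1001 frames per second.
Time for a 53-frame gap: 53 ÷ (24/1001) = 53053/24 s.

53053/24 seconds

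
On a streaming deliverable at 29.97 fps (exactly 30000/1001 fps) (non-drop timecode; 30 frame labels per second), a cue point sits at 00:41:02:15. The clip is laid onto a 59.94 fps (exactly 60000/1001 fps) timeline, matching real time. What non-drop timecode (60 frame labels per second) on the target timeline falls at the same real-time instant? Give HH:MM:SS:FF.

00:41:02:30

Source frame index: (0×3600 + 41×60 + 2) × 30 + 15 = 73875.
Real time: 73875 / (30000/1001) = 197197/80 s.
Target frame: (197197/80) × (60000/1001) = 147750.
At 60 labels/s: frame 147750 → 00:41:02:30.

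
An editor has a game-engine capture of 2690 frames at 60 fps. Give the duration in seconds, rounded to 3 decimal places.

Running time = 2690 × 1/60 = 269/6 s ≈ 44.833 s.

44.833 seconds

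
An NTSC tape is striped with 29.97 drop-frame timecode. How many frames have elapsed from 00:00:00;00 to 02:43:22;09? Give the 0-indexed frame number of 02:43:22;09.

As if non-drop at 30 labels/s: (2 × 3600 + 43 × 60 + 22) × 30 + 9 = 294069.
Minute boundaries passed: 163; those not divisible by 10: 163 − 16 = 147; dropped labels = 2 × 147 = 294.
Actual frame index = 294069 − 294 = 293775.

293775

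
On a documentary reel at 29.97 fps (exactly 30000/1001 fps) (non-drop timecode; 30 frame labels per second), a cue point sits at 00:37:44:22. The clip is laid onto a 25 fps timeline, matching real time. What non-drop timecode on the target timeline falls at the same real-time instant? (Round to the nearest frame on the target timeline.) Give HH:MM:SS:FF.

Source frame index: (0×3600 + 37×60 + 44) × 30 + 22 = 67942.
Real time: 67942 / (30000/1001) = 34004971/15000 s.
Target frame: (34004971/15000) × (25) = 34004971/600 ≈ 56674.952 → 56675.
At 25 labels/s: frame 56675 → 00:37:47:00.

00:37:47:00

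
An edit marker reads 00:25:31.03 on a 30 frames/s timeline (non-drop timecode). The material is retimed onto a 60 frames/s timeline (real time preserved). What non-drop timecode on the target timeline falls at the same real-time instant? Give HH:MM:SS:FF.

00:25:31:06

Source frame index: (0×3600 + 25×60 + 31) × 30 + 3 = 45933.
Real time: 45933 / (30) = 15311/10 s.
Target frame: (15311/10) × (60) = 91866.
At 60 labels/s: frame 91866 → 00:25:31:06.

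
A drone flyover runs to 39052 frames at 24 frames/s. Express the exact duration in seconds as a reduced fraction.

Running time = 39052 ÷ (24) = 39052 × 1/24 = 9763/6 s.

9763/6 seconds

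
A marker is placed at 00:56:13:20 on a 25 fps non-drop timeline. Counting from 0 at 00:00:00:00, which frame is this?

frame 84345

Total seconds to the label: (0 × 3600 + 56 × 60 + 13) = 3373.
Frame index = 3373 × 25 + 20 = 84345.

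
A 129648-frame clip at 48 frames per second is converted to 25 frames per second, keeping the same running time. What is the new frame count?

Target frames = source frames × (target rate / source rate) = 129648 × (25)/(48) = 129648 × 25/48 = 67525.

67525 frames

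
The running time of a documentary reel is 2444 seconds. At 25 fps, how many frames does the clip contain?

61100 frames

Frames = 2444 × 25 = 61100.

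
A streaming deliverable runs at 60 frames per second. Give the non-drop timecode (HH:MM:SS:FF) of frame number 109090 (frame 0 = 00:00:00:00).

109090 ÷ 60 = 1818 full seconds, remainder 10 frames.
1818 s = 0 h 30 min 18 s.
Timecode: 00:30:18:10.

00:30:18:10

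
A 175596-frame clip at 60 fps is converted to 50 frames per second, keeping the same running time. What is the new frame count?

Target frames = source frames × (target rate / source rate) = 175596 × (50)/(60) = 175596 × 5/6 = 146330.

146330 frames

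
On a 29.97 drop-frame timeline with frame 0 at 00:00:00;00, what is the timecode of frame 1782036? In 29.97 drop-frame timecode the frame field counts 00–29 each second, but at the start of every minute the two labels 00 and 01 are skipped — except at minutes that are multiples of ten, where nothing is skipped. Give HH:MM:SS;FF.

16:31:00;20

Ten DF minutes hold 17982 frames, so frame 1782036 lies in block 99 (frames 1780218–1798199) with 1818 frames into that block.
The block's first minute is 1800 frames and the rest 1798 each; 1818 frames reaches minute 1, so 99 × 18 + 1 × 2 = 1784 labels have been skipped so far.
Adding those back, label number 1782036 + 1784 = 1783820 at 30 labels/s is 59460 s + 20 f = 16 h 31 min 0 s frame 20, i.e. 16:31:00;20.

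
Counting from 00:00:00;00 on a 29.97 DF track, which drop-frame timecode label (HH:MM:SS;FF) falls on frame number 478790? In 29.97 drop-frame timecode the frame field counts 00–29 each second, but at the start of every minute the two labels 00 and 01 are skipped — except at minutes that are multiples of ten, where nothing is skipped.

Ten DF minutes hold 17982 frames, so frame 478790 lies in block 26 (frames 467532–485513) with 11258 frames into that block.
The block's first minute is 1800 frames and the rest 1798 each; 11258 frames reaches minute 6, so 26 × 18 + 6 × 2 = 480 labels have been skipped so far.
Adding those back, label number 478790 + 480 = 479270 at 30 labels/s is 15975 s + 20 f = 4 h 26 min 15 s frame 20, i.e. 04:26:15;20.

04:26:15;20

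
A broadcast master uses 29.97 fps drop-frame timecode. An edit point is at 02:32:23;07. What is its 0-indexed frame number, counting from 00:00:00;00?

274023

As if non-drop at 30 labels/s: (2 × 3600 + 32 × 60 + 23) × 30 + 7 = 274297.
Minute boundaries passed: 152; those not divisible by 10: 152 − 15 = 137; dropped labels = 2 × 137 = 274.
Actual frame index = 274297 − 274 = 274023.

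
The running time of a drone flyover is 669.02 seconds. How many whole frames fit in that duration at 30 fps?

20070 frames

Frames = 669.02 × 30 = 100353/5 ≈ 20070.6000.
Complete frames: 20070.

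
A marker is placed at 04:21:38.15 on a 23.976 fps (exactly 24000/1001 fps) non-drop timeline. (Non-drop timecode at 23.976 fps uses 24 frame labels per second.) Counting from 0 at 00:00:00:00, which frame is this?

376767

Total seconds to the label: (4 × 3600 + 21 × 60 + 38) = 15698.
Frame index = 15698 × 24 + 15 = 376767.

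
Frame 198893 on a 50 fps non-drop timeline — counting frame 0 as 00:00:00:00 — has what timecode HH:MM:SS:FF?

198893 ÷ 50 = 3977 full seconds, remainder 43 frames.
3977 s = 1 h 6 min 17 s.
Timecode: 01:06:17:43.

01:06:17:43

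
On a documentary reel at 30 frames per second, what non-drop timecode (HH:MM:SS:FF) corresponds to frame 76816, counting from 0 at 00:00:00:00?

76816 ÷ 30 = 2560 full seconds, remainder 16 frames.
2560 s = 0 h 42 min 40 s.
Timecode: 00:42:40:16.

00:42:40:16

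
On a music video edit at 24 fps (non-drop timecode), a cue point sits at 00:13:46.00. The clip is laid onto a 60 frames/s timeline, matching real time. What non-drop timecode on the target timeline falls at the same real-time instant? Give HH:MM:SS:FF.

00:13:46:00

Source frame index: (0×3600 + 13×60 + 46) × 24 + 0 = 19824.
Real time: 19824 / (24) = 826 s.
Target frame: (826) × (60) = 49560.
At 60 labels/s: frame 49560 → 00:13:46:00.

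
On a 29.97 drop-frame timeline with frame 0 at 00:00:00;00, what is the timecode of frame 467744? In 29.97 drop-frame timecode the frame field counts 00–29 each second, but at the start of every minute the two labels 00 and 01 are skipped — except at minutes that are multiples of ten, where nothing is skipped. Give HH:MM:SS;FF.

Ten DF minutes hold 17982 frames, so frame 467744 lies in block 26 (frames 467532–485513) with 212 frames into that block.
The block's first minute is 1800 frames and the rest 1798 each; 212 frames reaches minute 0, so 26 × 18 + 0 × 2 = 468 labels have been skipped so far.
Adding those back, label number 467744 + 468 = 468212 at 30 labels/s is 15607 s + 2 f = 4 h 20 min 7 s frame 2, i.e. 04:20:07;02.

04:20:07;02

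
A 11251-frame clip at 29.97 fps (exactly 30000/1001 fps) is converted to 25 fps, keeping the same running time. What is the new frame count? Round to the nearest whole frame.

Frames at target rate = 11251 × (25) / (30000/1001) = 11262251/1200 ≈ 9385.209.
Nearest whole frame: 9385.

9385 frames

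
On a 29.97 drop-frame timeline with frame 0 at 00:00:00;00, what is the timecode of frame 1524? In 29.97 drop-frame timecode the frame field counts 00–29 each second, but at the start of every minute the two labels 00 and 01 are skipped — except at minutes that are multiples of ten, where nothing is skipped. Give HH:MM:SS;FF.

00:00:50;24

Ten DF minutes hold 17982 frames, so frame 1524 lies in block 0 (frames 0–17981) with 1524 frames into that block.
The block's first minute is 1800 frames and the rest 1798 each; 1524 frames reaches minute 0, so 0 × 18 + 0 × 2 = 0 labels have been skipped so far.
Adding those back, label number 1524 + 0 = 1524 at 30 labels/s is 50 s + 24 f = 0 h 0 min 50 s frame 24, i.e. 00:00:50;24.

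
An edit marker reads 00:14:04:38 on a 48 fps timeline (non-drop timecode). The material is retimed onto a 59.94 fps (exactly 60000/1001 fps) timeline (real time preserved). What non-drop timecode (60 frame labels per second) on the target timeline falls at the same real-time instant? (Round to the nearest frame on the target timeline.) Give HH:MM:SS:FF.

00:14:03:57

Source frame index: (0×3600 + 14×60 + 4) × 48 + 38 = 40550.
Real time: 40550 / (48) = 20275/24 s.
Target frame: (20275/24) × (60000/1001) = 50687500/1001 ≈ 50636.863 → 50637.
At 60 labels/s: frame 50637 → 00:14:03:57.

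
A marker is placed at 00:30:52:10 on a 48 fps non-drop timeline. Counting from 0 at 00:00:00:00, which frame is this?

frame 88906

Total seconds to the label: (0 × 3600 + 30 × 60 + 52) = 1852.
Frame index = 1852 × 48 + 10 = 88906.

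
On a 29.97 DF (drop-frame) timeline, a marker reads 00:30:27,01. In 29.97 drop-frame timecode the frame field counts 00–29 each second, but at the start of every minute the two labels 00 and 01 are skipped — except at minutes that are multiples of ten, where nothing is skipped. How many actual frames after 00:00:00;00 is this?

Complete 10-minute blocks: 3, each 17982 frames → 53946.
Remaining 0 whole minutes in the current block: 0 frames.
Within the current minute: 27 × 30 + 1 = 811. Total = 53946 + 0 + 811 = 54757.

54757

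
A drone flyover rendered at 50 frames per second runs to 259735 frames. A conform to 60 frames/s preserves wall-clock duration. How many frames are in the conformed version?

Target frames = source frames × (target rate / source rate) = 259735 × (60)/(50) = 259735 × 6/5 = 311682.

311682 frames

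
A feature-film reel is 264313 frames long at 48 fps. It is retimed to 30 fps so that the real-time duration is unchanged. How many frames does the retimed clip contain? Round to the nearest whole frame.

Frames at target rate = 264313 × (30) / (48) = 1321565/8 ≈ 165195.625.
Nearest whole frame: 165196.

165196 frames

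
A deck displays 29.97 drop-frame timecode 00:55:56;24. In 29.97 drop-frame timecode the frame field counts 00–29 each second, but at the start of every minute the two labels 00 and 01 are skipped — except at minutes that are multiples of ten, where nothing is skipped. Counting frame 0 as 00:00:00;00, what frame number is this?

100604

As if non-drop at 30 labels/s: (0 × 3600 + 55 × 60 + 56) × 30 + 24 = 100704.
Minute boundaries passed: 55; those not divisible by 10: 55 − 5 = 50; dropped labels = 2 × 50 = 100.
Actual frame index = 100704 − 100 = 100604.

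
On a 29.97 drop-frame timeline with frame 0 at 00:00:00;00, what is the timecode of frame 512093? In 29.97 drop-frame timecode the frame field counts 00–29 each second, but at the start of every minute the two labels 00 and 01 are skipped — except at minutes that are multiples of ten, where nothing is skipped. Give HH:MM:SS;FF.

Each 10-minute DF block holds 10 × 60 × 30 − 9 × 2 = 17982 frames. 512093 ÷ 17982 → 28 full blocks, remainder 8597.
Within the partial block the first minute is 1800 frames and each further minute 1798, so 4 further minute boundaries passed. Total skipped labels = 18 × 28 + 2 × 4 = 512.
Non-drop label index = 512093 + 512 = 512605; at 30 labels/s that is 04:44:46:25, i.e. DF 04:44:46;25.

04:44:46;25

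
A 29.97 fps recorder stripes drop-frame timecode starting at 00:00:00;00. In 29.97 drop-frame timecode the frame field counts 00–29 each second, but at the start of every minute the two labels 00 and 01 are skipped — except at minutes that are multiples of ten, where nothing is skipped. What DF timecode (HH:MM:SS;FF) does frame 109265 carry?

Each 10-minute DF block holds 10 × 60 × 30 − 9 × 2 = 17982 frames. 109265 ÷ 17982 → 6 full blocks, remainder 1373.
Within the partial block the first minute is 1800 frames and each further minute 1798, so 0 further minute boundaries passed. Total skipped labels = 18 × 6 + 2 × 0 = 108.
Non-drop label index = 109265 + 108 = 109373; at 30 labels/s that is 01:00:45:23, i.e. DF 01:00:45;23.

01:00:45;23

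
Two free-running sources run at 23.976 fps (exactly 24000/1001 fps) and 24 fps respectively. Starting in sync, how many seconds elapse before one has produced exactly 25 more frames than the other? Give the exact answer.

The gap grows by |24 − 24000/1001| = 24/1001 frames per second.
Time for a 25-frame gap: 25 ÷ (24/1001) = 25025/24 s.

25025/24 seconds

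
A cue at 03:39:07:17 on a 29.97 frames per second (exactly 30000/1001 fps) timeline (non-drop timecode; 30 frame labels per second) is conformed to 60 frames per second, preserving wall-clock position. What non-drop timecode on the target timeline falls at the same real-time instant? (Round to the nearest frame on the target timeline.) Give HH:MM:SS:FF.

Source frame index: (3×3600 + 39×60 + 7) × 30 + 17 = 394427.
Real time: 394427 / (30000/1001) = 394821427/30000 s.
Target frame: (394821427/30000) × (60) = 394821427/500 ≈ 789642.854 → 789643.
At 60 labels/s: frame 789643 → 03:39:20:43.

03:39:20:43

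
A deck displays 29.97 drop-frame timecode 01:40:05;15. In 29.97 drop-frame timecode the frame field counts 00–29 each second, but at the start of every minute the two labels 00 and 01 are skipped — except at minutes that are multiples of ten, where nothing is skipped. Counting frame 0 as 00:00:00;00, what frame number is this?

179985

Complete 10-minute blocks: 10, each 17982 frames → 179820.
Remaining 0 whole minutes in the current block: 0 frames.
Within the current minute: 5 × 30 + 15 = 165. Total = 179820 + 0 + 165 = 179985.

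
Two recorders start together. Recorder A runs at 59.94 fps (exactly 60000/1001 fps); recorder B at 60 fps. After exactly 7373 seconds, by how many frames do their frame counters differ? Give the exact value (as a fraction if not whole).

442380/1001 frames

A emits 60000/1001 × 7373 = 442380000/1001 frames; B emits 60 × 7373 = 442380.
Difference = 442380/1001 frames (≈ 441.9381); B is ahead of A.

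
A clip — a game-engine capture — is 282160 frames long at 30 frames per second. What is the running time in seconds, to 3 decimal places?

Running time = 282160 × 1/30 = 28216/3 s ≈ 9405.333 s.

9405.333 seconds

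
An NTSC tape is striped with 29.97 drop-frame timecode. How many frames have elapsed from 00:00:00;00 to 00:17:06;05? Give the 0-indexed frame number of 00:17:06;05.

Complete 10-minute blocks: 1, each 17982 frames → 17982.
Remaining 7 whole minutes in the current block: 1800 + 6 × 1798 = 12588 frames.
Within the current minute: 6 × 30 + 5 − 2 = 183 (labels ;00/;01 skipped at this minute). Total = 17982 + 12588 + 183 = 30753.

30753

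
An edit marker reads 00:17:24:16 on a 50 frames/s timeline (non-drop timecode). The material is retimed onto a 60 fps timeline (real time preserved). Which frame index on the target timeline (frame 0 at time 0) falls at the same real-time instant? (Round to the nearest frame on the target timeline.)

frame 62659

Source frame index: (0×3600 + 17×60 + 24) × 50 + 16 = 52216.
Real time: 52216 / (50) = 26108/25 s.
Target frame: (26108/25) × (60) = 313296/5 ≈ 62659.200 → 62659.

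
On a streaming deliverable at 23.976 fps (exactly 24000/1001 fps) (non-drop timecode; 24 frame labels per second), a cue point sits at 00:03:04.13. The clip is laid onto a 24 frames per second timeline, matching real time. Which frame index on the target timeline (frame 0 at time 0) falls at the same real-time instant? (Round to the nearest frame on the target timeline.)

frame 4433

Source frame index: (0×3600 + 3×60 + 4) × 24 + 13 = 4429.
Real time: 4429 / (24000/1001) = 4433429/24000 s.
Target frame: (4433429/24000) × (24) = 4433429/1000 ≈ 4433.429 → 4433.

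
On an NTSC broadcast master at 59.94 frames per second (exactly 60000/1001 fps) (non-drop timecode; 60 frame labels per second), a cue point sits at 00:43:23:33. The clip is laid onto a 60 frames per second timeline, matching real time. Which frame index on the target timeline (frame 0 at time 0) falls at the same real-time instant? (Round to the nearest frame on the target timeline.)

frame 156369

Source frame index: (0×3600 + 43×60 + 23) × 60 + 33 = 156213.
Real time: 156213 / (60000/1001) = 52123071/20000 s.
Target frame: (52123071/20000) × (60) = 156369213/1000 ≈ 156369.213 → 156369.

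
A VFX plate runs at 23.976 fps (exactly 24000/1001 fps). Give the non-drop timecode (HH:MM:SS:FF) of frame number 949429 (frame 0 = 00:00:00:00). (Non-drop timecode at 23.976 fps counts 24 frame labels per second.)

10:59:19:13

949429 ÷ 24 = 39559 full seconds, remainder 13 frames.
39559 s = 10 h 59 min 19 s.
Timecode: 10:59:19:13.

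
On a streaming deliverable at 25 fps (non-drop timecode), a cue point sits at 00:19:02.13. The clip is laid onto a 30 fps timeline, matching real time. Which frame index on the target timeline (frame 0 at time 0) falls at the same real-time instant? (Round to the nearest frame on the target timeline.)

frame 34276

Source frame index: (0×3600 + 19×60 + 2) × 25 + 13 = 28563.
Real time: 28563 / (25) = 28563/25 s.
Target frame: (28563/25) × (30) = 171378/5 ≈ 34275.600 → 34276.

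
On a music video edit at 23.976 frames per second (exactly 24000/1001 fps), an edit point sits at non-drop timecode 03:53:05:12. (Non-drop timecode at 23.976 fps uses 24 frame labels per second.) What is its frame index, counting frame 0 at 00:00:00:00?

Total seconds to the label: (3 × 3600 + 53 × 60 + 5) = 13985.
Frame index = 13985 × 24 + 12 = 335652.

335652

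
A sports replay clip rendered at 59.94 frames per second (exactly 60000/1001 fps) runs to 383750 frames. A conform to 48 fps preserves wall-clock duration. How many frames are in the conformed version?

Target frames = source frames × (target rate / source rate) = 383750 × (48)/(60000/1001) = 383750 × 1001/1250 = 307307.

307307 frames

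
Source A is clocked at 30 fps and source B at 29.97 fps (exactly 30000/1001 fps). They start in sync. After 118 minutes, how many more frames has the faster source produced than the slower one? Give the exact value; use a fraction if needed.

212400/1001 frames

118 min = 7080 s.
A emits 30 × 7080 = 212400 frames; B emits 30000/1001 × 7080 = 212400000/1001.
Difference = 212400/1001 frames (≈ 212.1878); B is behind A.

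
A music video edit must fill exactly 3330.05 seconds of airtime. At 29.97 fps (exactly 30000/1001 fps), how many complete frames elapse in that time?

99801 frames

Frames = 3330.05 × 30000/1001 = 99901500/1001 ≈ 99801.6983.
Complete frames: 99801.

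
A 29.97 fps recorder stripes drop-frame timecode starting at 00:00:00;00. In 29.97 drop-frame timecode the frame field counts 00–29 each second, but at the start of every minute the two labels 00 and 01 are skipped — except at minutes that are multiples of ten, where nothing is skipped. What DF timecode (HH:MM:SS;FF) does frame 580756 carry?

Ten DF minutes hold 17982 frames, so frame 580756 lies in block 32 (frames 575424–593405) with 5332 frames into that block.
The block's first minute is 1800 frames and the rest 1798 each; 5332 frames reaches minute 2, so 32 × 18 + 2 × 2 = 580 labels have been skipped so far.
Adding those back, label number 580756 + 580 = 581336 at 30 labels/s is 19377 s + 26 f = 5 h 22 min 57 s frame 26, i.e. 05:22:57;26.

05:22:57;26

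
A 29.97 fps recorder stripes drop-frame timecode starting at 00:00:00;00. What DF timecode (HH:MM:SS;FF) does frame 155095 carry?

01:26:15;01

Each 10-minute DF block holds 10 × 60 × 30 − 9 × 2 = 17982 frames. 155095 ÷ 17982 → 8 full blocks, remainder 11239.
Within the partial block the first minute is 1800 frames and each further minute 1798, so 6 further minute boundaries passed. Total skipped labels = 18 × 8 + 2 × 6 = 156.
Non-drop label index = 155095 + 156 = 155251; at 30 labels/s that is 01:26:15:01, i.e. DF 01:26:15;01.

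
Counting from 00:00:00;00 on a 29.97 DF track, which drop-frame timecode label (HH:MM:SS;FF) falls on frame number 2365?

Ten DF minutes hold 17982 frames, so frame 2365 lies in block 0 (frames 0–17981) with 2365 frames into that block.
The block's first minute is 1800 frames and the rest 1798 each; 2365 frames reaches minute 1, so 0 × 18 + 1 × 2 = 2 labels have been skipped so far.
Adding those back, label number 2365 + 2 = 2367 at 30 labels/s is 78 s + 27 f = 0 h 1 min 18 s frame 27, i.e. 00:01:18;27.

00:01:18;27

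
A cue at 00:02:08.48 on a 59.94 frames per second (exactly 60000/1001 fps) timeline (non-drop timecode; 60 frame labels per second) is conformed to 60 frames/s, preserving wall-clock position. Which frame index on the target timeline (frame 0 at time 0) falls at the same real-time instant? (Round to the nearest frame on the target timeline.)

Source frame index: (0×3600 + 2×60 + 8) × 60 + 48 = 7728.
Real time: 7728 / (60000/1001) = 161161/1250 s.
Target frame: (161161/1250) × (60) = 966966/125 ≈ 7735.728 → 7736.

frame 7736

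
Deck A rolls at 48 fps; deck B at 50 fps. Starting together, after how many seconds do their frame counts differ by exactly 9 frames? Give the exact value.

4.5 seconds

The gap grows by |50 − 48| = 2 frames per second.
Time for a 9-frame gap: 9 ÷ (2) = 4.5 s.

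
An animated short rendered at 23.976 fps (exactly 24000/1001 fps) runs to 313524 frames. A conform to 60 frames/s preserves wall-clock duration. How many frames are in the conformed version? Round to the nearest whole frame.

784594 frames

Frames at target rate = 313524 × (60) / (24000/1001) = 78459381/100 ≈ 784593.810.
Nearest whole frame: 784594.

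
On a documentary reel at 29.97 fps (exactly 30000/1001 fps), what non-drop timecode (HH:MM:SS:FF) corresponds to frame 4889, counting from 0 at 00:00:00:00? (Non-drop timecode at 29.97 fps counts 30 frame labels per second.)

4889 ÷ 30 = 162 full seconds, remainder 29 frames.
162 s = 0 h 2 min 42 s.
Timecode: 00:02:42:29.

00:02:42:29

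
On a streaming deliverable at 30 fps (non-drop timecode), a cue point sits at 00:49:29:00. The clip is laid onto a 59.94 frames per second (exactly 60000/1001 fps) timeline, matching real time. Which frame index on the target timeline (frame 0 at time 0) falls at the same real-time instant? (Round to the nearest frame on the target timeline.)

Source frame index: (0×3600 + 49×60 + 29) × 30 + 0 = 89070.
Real time: 89070 / (30) = 2969 s.
Target frame: (2969) × (60000/1001) = 178140000/1001 ≈ 177962.038 → 177962.

frame 177962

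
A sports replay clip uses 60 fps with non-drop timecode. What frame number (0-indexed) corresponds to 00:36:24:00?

Total seconds to the label: (0 × 3600 + 36 × 60 + 24) = 2184.
Frame index = 2184 × 60 + 0 = 131040.

131040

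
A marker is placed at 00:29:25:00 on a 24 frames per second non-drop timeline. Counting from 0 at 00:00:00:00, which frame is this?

42360

Total seconds to the label: (0 × 3600 + 29 × 60 + 25) = 1765.
Frame index = 1765 × 24 + 0 = 42360.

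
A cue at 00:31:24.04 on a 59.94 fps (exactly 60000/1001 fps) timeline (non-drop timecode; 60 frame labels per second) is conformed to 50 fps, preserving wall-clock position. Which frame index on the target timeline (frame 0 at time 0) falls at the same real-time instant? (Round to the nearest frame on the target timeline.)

Source frame index: (0×3600 + 31×60 + 24) × 60 + 4 = 113044.
Real time: 113044 / (60000/1001) = 28289261/15000 s.
Target frame: (28289261/15000) × (50) = 28289261/300 ≈ 94297.537 → 94298.

frame 94298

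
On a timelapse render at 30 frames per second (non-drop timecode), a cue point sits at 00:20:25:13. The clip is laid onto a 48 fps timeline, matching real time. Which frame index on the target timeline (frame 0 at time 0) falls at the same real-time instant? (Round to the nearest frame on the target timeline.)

frame 58821

Source frame index: (0×3600 + 20×60 + 25) × 30 + 13 = 36763.
Real time: 36763 / (30) = 36763/30 s.
Target frame: (36763/30) × (48) = 294104/5 ≈ 58820.800 → 58821.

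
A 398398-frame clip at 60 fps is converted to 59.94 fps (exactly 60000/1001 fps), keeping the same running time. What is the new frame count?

398000 frames

Target frames = source frames × (target rate / source rate) = 398398 × (60000/1001)/(60) = 398398 × 1000/1001 = 398000.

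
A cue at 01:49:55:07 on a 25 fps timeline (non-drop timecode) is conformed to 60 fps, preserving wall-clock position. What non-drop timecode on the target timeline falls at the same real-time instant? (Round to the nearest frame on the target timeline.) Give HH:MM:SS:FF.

Source frame index: (1×3600 + 49×60 + 55) × 25 + 7 = 164882.
Real time: 164882 / (25) = 164882/25 s.
Target frame: (164882/25) × (60) = 1978584/5 ≈ 395716.800 → 395717.
At 60 labels/s: frame 395717 → 01:49:55:17.

01:49:55:17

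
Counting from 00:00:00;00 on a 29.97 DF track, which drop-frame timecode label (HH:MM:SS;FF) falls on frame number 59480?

Each 10-minute DF block holds 10 × 60 × 30 − 9 × 2 = 17982 frames. 59480 ÷ 17982 → 3 full blocks, remainder 5534.
Within the partial block the first minute is 1800 frames and each further minute 1798, so 3 further minute boundaries passed. Total skipped labels = 18 × 3 + 2 × 3 = 60.
Non-drop label index = 59480 + 60 = 59540; at 30 labels/s that is 00:33:04:20, i.e. DF 00:33:04;20.

00:33:04;20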